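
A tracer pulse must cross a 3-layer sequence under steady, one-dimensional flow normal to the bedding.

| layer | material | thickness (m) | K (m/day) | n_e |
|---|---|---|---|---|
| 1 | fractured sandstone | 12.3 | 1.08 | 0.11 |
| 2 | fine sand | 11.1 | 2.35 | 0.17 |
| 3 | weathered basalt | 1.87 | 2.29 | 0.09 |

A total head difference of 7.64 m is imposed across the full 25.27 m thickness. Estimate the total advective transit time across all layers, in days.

7.55

With flow normal to the layers, continuity requires the same specific discharge q through every layer.
Σ(b_i/K_i) = 12.3/1.08 + 11.1/2.35 + 1.87/2.29 = 16.93 d.
q = Δh / Σ(b_i/K_i) = 7.64 / 16.93 = 0.4513 m/day.
In each layer the seepage velocity is v_i = q/n_i, so the layer transit time is t_i = b_i·n_i / q:
  layer 1 (fractured sandstone): t_1 = 12.3 × 0.11 / 0.4513 = 2.998 d
  layer 2 (fine sand): t_2 = 11.1 × 0.17 / 0.4513 = 4.181 d
  layer 3 (weathered basalt): t_3 = 1.87 × 0.09 / 0.4513 = 0.3729 d
Total t = Σ t_i = 7.552 days.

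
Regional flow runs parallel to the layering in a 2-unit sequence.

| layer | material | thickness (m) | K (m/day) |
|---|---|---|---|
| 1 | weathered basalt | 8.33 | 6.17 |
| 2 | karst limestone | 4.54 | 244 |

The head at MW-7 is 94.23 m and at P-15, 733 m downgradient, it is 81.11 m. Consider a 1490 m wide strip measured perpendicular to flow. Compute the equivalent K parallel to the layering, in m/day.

Flow is parallel to layering, so each bed carries its own Darcy discharge and the transmissivities add.
Σ(K_i·b_i) = 6.17×8.33 + 244×4.54 = 1159 m²/day.
Total thickness b = 12.87 m, so K_eq = Σ(K_i·b_i)/b = 90.07 m/day.

90.1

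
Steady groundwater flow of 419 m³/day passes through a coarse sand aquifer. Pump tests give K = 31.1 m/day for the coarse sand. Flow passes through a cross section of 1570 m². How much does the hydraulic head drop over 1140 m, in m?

From Q = K·A·i, i = Q / (K·A) = 419 / (31.10 × 1570) = 0.008581.
Head loss Δh = i · L = 0.008581 × 1140 = 9.783 m.

9.78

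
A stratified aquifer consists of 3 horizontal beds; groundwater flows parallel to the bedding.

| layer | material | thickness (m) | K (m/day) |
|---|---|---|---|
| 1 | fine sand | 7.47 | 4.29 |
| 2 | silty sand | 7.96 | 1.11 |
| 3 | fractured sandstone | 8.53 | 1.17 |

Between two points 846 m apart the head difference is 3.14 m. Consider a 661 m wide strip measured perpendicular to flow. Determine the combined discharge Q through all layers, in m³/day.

Flow is parallel to layering, so each bed carries its own Darcy discharge and the transmissivities add.
Σ(K_i·b_i) = 4.29×7.47 + 1.11×7.96 + 1.17×8.53 = 50.86 m²/day.
Hydraulic gradient i = Δh / L = 3.14 / 846 = 0.003712.
Q = Σ(K_i·b_i) · W · i = 50.86 × 661 × 0.003712 = 124.8 m³/day.

125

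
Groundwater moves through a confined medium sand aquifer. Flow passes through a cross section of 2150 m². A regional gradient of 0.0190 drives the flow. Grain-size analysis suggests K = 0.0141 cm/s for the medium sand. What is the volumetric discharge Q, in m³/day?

Convert K: 0.0141 cm/s × 864 = 12.18 m/day.
Hydraulic gradient i = 0.0190.
Darcy's law: Q = K · A · i = 12.18 × 2150 × 0.01900 = 497.7 m³/day.

498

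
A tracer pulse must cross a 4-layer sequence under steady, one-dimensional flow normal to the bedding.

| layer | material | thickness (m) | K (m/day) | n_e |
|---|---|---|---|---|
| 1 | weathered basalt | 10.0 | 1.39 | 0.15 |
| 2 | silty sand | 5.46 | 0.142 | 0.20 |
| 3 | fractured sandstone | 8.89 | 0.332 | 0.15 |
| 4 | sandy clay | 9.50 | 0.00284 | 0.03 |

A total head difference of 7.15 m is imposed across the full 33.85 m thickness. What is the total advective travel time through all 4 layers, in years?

5.51

With flow normal to the layers, continuity requires the same specific discharge q through every layer.
Σ(b_i/K_i) = 10.0/1.39 + 5.46/0.142 + 8.89/0.332 + 9.50/0.00284 = 3417 d.
q = Δh / Σ(b_i/K_i) = 7.15 / 3417 = 0.002092 m/day.
In each layer the seepage velocity is v_i = q/n_i, so the layer transit time is t_i = b_i·n_i / q:
  layer 1 (weathered basalt): t_1 = 10.0 × 0.15 / 0.002092 = 717.0 d
  layer 2 (silty sand): t_2 = 5.46 × 0.20 / 0.002092 = 521.9 d
  layer 3 (fractured sandstone): t_3 = 8.89 × 0.15 / 0.002092 = 637.4 d
  layer 4 (sandy clay): t_4 = 9.50 × 0.03 / 0.002092 = 136.2 d
Total t = Σ t_i = 2012 days = 5.510 years.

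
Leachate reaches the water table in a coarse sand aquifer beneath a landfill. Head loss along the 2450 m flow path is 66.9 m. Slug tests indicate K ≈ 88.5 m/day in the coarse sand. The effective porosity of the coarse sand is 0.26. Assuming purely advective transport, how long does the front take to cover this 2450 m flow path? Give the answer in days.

Hydraulic gradient i = Δh / L = 66.9 / 2450 = 0.02731.
Darcy flux q = K · i = 88.50 × 0.02731 = 2.417 m/day.
Seepage velocity v = q / n_e = 2.417 / 0.26 = 9.295 m/day.
Travel time t = L / v = 2450 / 9.295 = 263.6 days.

264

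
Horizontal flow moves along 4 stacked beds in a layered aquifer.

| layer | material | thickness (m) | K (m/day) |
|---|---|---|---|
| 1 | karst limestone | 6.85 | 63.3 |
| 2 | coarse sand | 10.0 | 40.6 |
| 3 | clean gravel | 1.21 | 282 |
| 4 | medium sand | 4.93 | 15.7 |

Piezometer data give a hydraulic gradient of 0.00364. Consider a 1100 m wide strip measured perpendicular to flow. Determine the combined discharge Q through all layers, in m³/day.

5040

Flow is parallel to layering, so each bed carries its own Darcy discharge and the transmissivities add.
Σ(K_i·b_i) = 63.3×6.85 + 40.6×10.0 + 282×1.21 + 15.7×4.93 = 1258 m²/day.
Hydraulic gradient i = 0.00364.
Q = Σ(K_i·b_i) · W · i = 1258 × 1100 × 0.003640 = 5038 m³/day.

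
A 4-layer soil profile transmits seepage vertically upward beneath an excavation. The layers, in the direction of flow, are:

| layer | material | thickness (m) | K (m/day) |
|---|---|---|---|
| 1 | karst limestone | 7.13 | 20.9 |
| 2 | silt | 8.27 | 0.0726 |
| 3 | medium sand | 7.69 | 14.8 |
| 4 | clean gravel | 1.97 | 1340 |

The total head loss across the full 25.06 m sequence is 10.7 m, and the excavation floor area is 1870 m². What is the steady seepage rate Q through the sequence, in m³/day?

Flow is perpendicular to layering, so the layers act in series and the equivalent K is the thickness-weighted harmonic mean.
Total thickness L = 7.13 + 8.27 + 7.69 + 1.97 = 25.06 m.
Σ(b_i/K_i) = 7.13/20.9 + 8.27/0.0726 + 7.69/14.8 + 1.97/1340 = 114.8 d.
K_eq = L / Σ(b_i/K_i) = 25.06 / 114.8 = 0.2183 m/day.
Q = K_eq · A · (Δh/L) = 0.2183 × 1870 × (10.7/25.06) = 174.3 m³/day.

174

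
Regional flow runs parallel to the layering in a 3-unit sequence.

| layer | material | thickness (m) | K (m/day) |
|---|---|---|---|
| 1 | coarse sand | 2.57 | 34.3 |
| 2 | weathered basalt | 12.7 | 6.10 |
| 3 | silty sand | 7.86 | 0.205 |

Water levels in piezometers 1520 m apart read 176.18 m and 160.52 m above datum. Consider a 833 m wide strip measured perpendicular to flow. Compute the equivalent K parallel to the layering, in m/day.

Flow is parallel to layering, so each bed carries its own Darcy discharge and the transmissivities add.
Σ(K_i·b_i) = 34.3×2.57 + 6.10×12.7 + 0.205×7.86 = 167.2 m²/day.
Total thickness b = 23.13 m, so K_eq = Σ(K_i·b_i)/b = 7.230 m/day.

7.23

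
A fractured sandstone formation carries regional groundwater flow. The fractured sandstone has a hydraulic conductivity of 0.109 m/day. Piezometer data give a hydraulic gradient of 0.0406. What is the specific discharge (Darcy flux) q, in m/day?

Hydraulic gradient i = 0.0406.
Specific discharge q = K · i = 0.1090 × 0.04060 = 0.004425 m/day.

0.00443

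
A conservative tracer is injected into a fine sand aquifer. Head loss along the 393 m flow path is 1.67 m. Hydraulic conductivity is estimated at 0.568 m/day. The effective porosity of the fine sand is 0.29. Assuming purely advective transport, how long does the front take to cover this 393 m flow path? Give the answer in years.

129

Hydraulic gradient i = Δh / L = 1.67 / 393 = 0.004249.
Darcy flux q = K · i = 0.5680 × 0.004249 = 0.002414 m/day.
Seepage velocity v = q / n_e = 0.002414 / 0.29 = 0.008323 m/day.
Travel time t = L / v = 393 / 0.008323 = 47219 days = 129.3 years.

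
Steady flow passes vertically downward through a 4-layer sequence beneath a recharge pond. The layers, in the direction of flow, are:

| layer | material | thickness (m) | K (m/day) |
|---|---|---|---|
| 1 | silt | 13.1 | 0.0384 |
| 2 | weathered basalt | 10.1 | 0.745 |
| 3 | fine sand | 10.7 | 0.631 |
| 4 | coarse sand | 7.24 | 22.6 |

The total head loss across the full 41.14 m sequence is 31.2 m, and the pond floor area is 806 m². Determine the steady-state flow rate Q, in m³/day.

Flow is perpendicular to layering, so the layers act in series and the equivalent K is the thickness-weighted harmonic mean.
Total thickness L = 13.1 + 10.1 + 10.7 + 7.24 = 41.14 m.
Σ(b_i/K_i) = 13.1/0.0384 + 10.1/0.745 + 10.7/0.631 + 7.24/22.6 = 372.0 d.
K_eq = L / Σ(b_i/K_i) = 41.14 / 372.0 = 0.1106 m/day.
Q = K_eq · A · (Δh/L) = 0.1106 × 806 × (31.2/41.14) = 67.60 m³/day.

67.6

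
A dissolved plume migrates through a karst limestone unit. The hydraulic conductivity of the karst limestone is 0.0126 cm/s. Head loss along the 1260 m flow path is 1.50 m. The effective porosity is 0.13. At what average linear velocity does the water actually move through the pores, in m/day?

0.0997

Convert K: 0.0126 cm/s × 864 = 10.89 m/day.
Hydraulic gradient i = Δh / L = 1.50 / 1260 = 0.001190.
Darcy flux q = K · i = 10.89 × 0.001190 = 0.01296 m/day.
Seepage velocity v = q / n_e = 0.01296 / 0.13 = 0.09969 m/day.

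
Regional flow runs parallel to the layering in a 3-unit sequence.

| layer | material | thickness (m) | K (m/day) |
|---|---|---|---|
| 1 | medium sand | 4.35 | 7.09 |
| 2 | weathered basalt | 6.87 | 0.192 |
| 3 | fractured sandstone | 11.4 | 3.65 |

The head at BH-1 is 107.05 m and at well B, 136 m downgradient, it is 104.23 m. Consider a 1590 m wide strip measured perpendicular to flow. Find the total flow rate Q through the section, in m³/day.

Flow is parallel to layering, so each bed carries its own Darcy discharge and the transmissivities add.
Σ(K_i·b_i) = 7.09×4.35 + 0.192×6.87 + 3.65×11.4 = 73.77 m²/day.
Hydraulic gradient i = (107.05 − 104.23) / 136 = 2.82 / 136 = 0.02074.
Q = Σ(K_i·b_i) · W · i = 73.77 × 1590 × 0.02074 = 2432 m³/day.

2430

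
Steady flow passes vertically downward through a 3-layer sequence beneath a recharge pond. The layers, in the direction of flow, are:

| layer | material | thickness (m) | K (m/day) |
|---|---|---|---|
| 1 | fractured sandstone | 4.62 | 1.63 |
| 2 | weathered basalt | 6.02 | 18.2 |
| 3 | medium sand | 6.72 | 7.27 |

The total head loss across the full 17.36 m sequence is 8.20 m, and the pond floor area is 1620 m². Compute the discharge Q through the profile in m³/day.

Flow is perpendicular to layering, so the layers act in series and the equivalent K is the thickness-weighted harmonic mean.
Total thickness L = 4.62 + 6.02 + 6.72 = 17.36 m.
Σ(b_i/K_i) = 4.62/1.63 + 6.02/18.2 + 6.72/7.27 = 4.089 d.
K_eq = L / Σ(b_i/K_i) = 17.36 / 4.089 = 4.245 m/day.
Q = K_eq · A · (Δh/L) = 4.245 × 1620 × (8.20/17.36) = 3248 m³/day.

3250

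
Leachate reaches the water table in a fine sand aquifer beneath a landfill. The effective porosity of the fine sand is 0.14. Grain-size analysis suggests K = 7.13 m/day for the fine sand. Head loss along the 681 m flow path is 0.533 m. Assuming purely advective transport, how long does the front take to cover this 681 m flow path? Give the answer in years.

46.8

Hydraulic gradient i = Δh / L = 0.533 / 681 = 0.0007827.
Darcy flux q = K · i = 7.130 × 0.0007827 = 0.005580 m/day.
Seepage velocity v = q / n_e = 0.005580 / 0.14 = 0.03986 m/day.
Travel time t = L / v = 681 / 0.03986 = 17085 days = 46.78 years.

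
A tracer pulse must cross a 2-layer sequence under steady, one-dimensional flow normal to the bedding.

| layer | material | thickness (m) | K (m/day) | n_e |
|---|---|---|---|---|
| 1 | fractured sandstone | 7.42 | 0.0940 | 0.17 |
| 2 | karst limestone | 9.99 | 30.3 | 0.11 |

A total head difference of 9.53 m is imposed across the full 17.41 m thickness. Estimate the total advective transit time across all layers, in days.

19.6

With flow normal to the layers, continuity requires the same specific discharge q through every layer.
Σ(b_i/K_i) = 7.42/0.0940 + 9.99/30.3 = 79.27 d.
q = Δh / Σ(b_i/K_i) = 9.53 / 79.27 = 0.1202 m/day.
In each layer the seepage velocity is v_i = q/n_i, so the layer transit time is t_i = b_i·n_i / q:
  layer 1 (fractured sandstone): t_1 = 7.42 × 0.17 / 0.1202 = 10.49 d
  layer 2 (karst limestone): t_2 = 9.99 × 0.11 / 0.1202 = 9.140 d
Total t = Σ t_i = 19.63 days.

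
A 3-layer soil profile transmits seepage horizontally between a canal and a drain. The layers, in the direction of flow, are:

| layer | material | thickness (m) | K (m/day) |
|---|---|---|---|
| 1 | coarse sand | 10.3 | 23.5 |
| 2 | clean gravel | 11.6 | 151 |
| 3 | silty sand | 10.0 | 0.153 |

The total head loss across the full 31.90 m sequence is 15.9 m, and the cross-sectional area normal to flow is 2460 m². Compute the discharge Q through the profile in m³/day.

594

Flow is perpendicular to layering, so the layers act in series and the equivalent K is the thickness-weighted harmonic mean.
Total thickness L = 10.3 + 11.6 + 10.0 = 31.90 m.
Σ(b_i/K_i) = 10.3/23.5 + 11.6/151 + 10.0/0.153 = 65.87 d.
K_eq = L / Σ(b_i/K_i) = 31.90 / 65.87 = 0.4843 m/day.
Q = K_eq · A · (Δh/L) = 0.4843 × 2460 × (15.9/31.90) = 593.8 m³/day.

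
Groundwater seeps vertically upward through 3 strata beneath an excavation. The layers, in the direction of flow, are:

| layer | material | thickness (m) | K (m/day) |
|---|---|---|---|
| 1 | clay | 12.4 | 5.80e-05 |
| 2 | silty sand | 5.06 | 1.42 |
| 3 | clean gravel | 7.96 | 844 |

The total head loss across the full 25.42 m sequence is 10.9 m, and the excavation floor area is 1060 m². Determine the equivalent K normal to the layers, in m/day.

0.000119

Flow is perpendicular to layering, so the layers act in series and the equivalent K is the thickness-weighted harmonic mean.
Total thickness L = 12.4 + 5.06 + 7.96 = 25.42 m.
Σ(b_i/K_i) = 12.4/5.80e-05 + 5.06/1.42 + 7.96/844 = 2.138e+05 d.
K_eq = L / Σ(b_i/K_i) = 25.42 / 2.138e+05 = 0.0001189 m/day.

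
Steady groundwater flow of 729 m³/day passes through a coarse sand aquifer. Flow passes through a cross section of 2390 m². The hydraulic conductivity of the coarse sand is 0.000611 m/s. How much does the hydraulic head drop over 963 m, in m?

5.56

Convert K: 0.000611 m/s × 86400 = 52.79 m/day.
From Q = K·A·i, i = Q / (K·A) = 729 / (52.79 × 2390) = 0.005778.
Head loss Δh = i · L = 0.005778 × 963 = 5.564 m.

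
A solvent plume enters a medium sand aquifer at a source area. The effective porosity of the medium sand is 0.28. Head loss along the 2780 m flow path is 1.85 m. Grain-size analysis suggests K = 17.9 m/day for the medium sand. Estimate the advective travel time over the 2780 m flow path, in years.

179

Hydraulic gradient i = Δh / L = 1.85 / 2780 = 0.0006655.
Darcy flux q = K · i = 17.90 × 0.0006655 = 0.01191 m/day.
Seepage velocity v = q / n_e = 0.01191 / 0.28 = 0.04254 m/day.
Travel time t = L / v = 2780 / 0.04254 = 65347 days = 178.9 years.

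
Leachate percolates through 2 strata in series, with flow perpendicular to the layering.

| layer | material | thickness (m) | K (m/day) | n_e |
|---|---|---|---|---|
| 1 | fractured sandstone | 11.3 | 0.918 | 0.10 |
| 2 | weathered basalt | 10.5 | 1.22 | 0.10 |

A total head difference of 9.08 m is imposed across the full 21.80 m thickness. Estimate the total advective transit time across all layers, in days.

With flow normal to the layers, continuity requires the same specific discharge q through every layer.
Σ(b_i/K_i) = 11.3/0.918 + 10.5/1.22 = 20.92 d.
q = Δh / Σ(b_i/K_i) = 9.08 / 20.92 = 0.4341 m/day.
In each layer the seepage velocity is v_i = q/n_i, so the layer transit time is t_i = b_i·n_i / q:
  layer 1 (fractured sandstone): t_1 = 11.3 × 0.10 / 0.4341 = 2.603 d
  layer 2 (weathered basalt): t_2 = 10.5 × 0.10 / 0.4341 = 2.419 d
Total t = Σ t_i = 5.022 days.

5.02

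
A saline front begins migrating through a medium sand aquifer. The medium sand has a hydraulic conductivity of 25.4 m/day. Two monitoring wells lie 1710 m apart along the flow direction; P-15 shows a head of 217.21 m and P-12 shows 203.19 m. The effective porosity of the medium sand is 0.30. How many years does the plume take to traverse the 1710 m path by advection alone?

6.74

Hydraulic gradient i = (217.21 − 203.19) / 1710 = 14.02 / 1710 = 0.008199.
Darcy flux q = K · i = 25.40 × 0.008199 = 0.2083 m/day.
Seepage velocity v = q / n_e = 0.2083 / 0.30 = 0.6942 m/day.
Travel time t = L / v = 1710 / 0.6942 = 2463 days = 6.744 years.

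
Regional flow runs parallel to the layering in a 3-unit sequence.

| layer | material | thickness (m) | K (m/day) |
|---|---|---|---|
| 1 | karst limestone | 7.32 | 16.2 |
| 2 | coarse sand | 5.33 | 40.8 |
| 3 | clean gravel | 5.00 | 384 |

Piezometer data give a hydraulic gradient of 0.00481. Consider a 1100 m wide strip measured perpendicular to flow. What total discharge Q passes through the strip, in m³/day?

Flow is parallel to layering, so each bed carries its own Darcy discharge and the transmissivities add.
Σ(K_i·b_i) = 16.2×7.32 + 40.8×5.33 + 384×5.00 = 2256 m²/day.
Hydraulic gradient i = 0.00481.
Q = Σ(K_i·b_i) · W · i = 2256 × 1100 × 0.004810 = 11937 m³/day.

11900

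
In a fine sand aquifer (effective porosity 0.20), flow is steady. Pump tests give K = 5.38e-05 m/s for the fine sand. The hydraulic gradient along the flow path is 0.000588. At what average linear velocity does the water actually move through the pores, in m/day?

Convert K: 5.38e-05 m/s × 86400 = 4.648 m/day.
Hydraulic gradient i = 0.000588.
Darcy flux q = K · i = 4.648 × 0.0005880 = 0.002733 m/day.
Seepage velocity v = q / n_e = 0.002733 / 0.20 = 0.01367 m/day.

0.0137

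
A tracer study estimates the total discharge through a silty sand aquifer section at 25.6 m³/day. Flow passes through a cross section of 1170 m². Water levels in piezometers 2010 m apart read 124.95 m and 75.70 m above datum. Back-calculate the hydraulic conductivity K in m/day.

Hydraulic gradient i = (124.95 − 75.70) / 2010 = 49.25 / 2010 = 0.02450.
From Q = K·A·i, K = Q / (A·i) = 25.6 / (1170 × 0.02450) = 0.8930 m/day.

0.893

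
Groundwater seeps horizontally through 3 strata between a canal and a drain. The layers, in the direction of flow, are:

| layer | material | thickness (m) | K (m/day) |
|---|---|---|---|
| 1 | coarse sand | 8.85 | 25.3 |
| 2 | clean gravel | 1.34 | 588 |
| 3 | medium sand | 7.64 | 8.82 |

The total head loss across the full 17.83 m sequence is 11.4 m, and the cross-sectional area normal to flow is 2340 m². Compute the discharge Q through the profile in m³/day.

21900

Flow is perpendicular to layering, so the layers act in series and the equivalent K is the thickness-weighted harmonic mean.
Total thickness L = 8.85 + 1.34 + 7.64 = 17.83 m.
Σ(b_i/K_i) = 8.85/25.3 + 1.34/588 + 7.64/8.82 = 1.218 d.
K_eq = L / Σ(b_i/K_i) = 17.83 / 1.218 = 14.64 m/day.
Q = K_eq · A · (Δh/L) = 14.64 × 2340 × (11.4/17.83) = 21896 m³/day.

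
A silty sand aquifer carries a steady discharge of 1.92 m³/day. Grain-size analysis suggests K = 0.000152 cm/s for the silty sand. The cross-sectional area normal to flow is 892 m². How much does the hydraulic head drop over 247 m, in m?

Convert K: 0.000152 cm/s × 864 = 0.1313 m/day.
From Q = K·A·i, i = Q / (K·A) = 1.92 / (0.1313 × 892.0) = 0.01639.
Head loss Δh = i · L = 0.01639 × 247 = 4.048 m.

4.05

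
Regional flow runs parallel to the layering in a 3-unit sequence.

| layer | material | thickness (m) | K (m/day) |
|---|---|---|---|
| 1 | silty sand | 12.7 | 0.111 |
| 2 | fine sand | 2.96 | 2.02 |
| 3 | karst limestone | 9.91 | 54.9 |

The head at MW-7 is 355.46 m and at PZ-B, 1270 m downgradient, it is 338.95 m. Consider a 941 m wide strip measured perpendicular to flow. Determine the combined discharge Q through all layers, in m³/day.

Flow is parallel to layering, so each bed carries its own Darcy discharge and the transmissivities add.
Σ(K_i·b_i) = 0.111×12.7 + 2.02×2.96 + 54.9×9.91 = 551.4 m²/day.
Hydraulic gradient i = (355.46 − 338.95) / 1270 = 16.51 / 1270 = 0.01300.
Q = Σ(K_i·b_i) · W · i = 551.4 × 941 × 0.01300 = 6746 m³/day.

6750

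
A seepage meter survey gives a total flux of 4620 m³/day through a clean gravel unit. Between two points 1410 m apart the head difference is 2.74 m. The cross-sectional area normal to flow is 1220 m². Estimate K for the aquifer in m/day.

Hydraulic gradient i = Δh / L = 2.74 / 1410 = 0.001943.
From Q = K·A·i, K = Q / (A·i) = 4620 / (1220 × 0.001943) = 1949 m/day.

1950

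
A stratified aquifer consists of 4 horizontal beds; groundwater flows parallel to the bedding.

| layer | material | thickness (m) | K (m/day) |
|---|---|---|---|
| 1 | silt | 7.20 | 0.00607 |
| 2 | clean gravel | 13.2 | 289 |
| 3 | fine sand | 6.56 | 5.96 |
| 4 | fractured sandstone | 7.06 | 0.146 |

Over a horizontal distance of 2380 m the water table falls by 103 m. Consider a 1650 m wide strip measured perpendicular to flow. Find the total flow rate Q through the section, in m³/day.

275000

Flow is parallel to layering, so each bed carries its own Darcy discharge and the transmissivities add.
Σ(K_i·b_i) = 0.00607×7.20 + 289×13.2 + 5.96×6.56 + 0.146×7.06 = 3855 m²/day.
Hydraulic gradient i = Δh / L = 103 / 2380 = 0.04328.
Q = Σ(K_i·b_i) · W · i = 3855 × 1650 × 0.04328 = 2.753e+05 m³/day.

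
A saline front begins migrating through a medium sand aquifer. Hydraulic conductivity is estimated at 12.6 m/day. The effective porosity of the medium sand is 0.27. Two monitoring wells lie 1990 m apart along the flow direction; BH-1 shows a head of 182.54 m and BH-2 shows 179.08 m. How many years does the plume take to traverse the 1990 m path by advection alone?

Hydraulic gradient i = (182.54 − 179.08) / 1990 = 3.46 / 1990 = 0.001739.
Darcy flux q = K · i = 12.60 × 0.001739 = 0.02191 m/day.
Seepage velocity v = q / n_e = 0.02191 / 0.27 = 0.08114 m/day.
Travel time t = L / v = 1990 / 0.08114 = 24526 days = 67.15 years.

67.1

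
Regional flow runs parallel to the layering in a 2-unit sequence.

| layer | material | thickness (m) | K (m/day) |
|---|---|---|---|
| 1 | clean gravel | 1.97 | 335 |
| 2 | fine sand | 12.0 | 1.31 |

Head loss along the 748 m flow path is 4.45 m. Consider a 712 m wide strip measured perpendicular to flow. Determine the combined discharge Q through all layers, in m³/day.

Flow is parallel to layering, so each bed carries its own Darcy discharge and the transmissivities add.
Σ(K_i·b_i) = 335×1.97 + 1.31×12.0 = 675.7 m²/day.
Hydraulic gradient i = Δh / L = 4.45 / 748 = 0.005949.
Q = Σ(K_i·b_i) · W · i = 675.7 × 712 × 0.005949 = 2862 m³/day.

2860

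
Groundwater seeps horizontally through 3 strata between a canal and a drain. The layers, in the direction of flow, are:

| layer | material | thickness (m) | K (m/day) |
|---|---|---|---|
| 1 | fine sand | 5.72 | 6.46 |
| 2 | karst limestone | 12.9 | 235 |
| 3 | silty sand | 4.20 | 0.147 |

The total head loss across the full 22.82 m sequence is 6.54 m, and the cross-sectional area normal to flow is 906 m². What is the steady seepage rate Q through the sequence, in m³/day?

201

Flow is perpendicular to layering, so the layers act in series and the equivalent K is the thickness-weighted harmonic mean.
Total thickness L = 5.72 + 12.9 + 4.20 = 22.82 m.
Σ(b_i/K_i) = 5.72/6.46 + 12.9/235 + 4.20/0.147 = 29.51 d.
K_eq = L / Σ(b_i/K_i) = 22.82 / 29.51 = 0.7733 m/day.
Q = K_eq · A · (Δh/L) = 0.7733 × 906 × (6.54/22.82) = 200.8 m³/day.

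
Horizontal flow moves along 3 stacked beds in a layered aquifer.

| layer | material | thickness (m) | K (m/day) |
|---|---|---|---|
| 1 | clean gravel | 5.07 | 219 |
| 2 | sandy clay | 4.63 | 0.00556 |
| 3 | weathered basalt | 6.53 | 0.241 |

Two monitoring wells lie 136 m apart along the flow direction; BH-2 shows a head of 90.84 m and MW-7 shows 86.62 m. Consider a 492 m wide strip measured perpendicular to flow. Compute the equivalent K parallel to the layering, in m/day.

Flow is parallel to layering, so each bed carries its own Darcy discharge and the transmissivities add.
Σ(K_i·b_i) = 219×5.07 + 0.00556×4.63 + 0.241×6.53 = 1112 m²/day.
Total thickness b = 16.23 m, so K_eq = Σ(K_i·b_i)/b = 68.51 m/day.

68.5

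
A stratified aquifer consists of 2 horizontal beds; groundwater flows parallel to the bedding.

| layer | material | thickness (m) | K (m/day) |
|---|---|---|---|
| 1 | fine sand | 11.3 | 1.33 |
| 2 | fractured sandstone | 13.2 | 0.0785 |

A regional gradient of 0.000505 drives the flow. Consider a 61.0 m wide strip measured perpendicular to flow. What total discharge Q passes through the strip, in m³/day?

Flow is parallel to layering, so each bed carries its own Darcy discharge and the transmissivities add.
Σ(K_i·b_i) = 1.33×11.3 + 0.0785×13.2 = 16.07 m²/day.
Hydraulic gradient i = 0.000505.
Q = Σ(K_i·b_i) · W · i = 16.07 × 61.0 × 0.0005050 = 0.4949 m³/day.

0.495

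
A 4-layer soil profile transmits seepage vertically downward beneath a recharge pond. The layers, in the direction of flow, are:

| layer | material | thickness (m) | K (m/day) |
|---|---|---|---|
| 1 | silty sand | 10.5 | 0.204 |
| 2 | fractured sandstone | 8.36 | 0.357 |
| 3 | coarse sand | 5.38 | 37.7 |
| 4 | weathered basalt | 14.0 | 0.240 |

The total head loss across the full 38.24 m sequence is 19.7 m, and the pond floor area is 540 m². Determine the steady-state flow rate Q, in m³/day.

79.8

Flow is perpendicular to layering, so the layers act in series and the equivalent K is the thickness-weighted harmonic mean.
Total thickness L = 10.5 + 8.36 + 5.38 + 14.0 = 38.24 m.
Σ(b_i/K_i) = 10.5/0.204 + 8.36/0.357 + 5.38/37.7 + 14.0/0.240 = 133.4 d.
K_eq = L / Σ(b_i/K_i) = 38.24 / 133.4 = 0.2867 m/day.
Q = K_eq · A · (Δh/L) = 0.2867 × 540 × (19.7/38.24) = 79.77 m³/day.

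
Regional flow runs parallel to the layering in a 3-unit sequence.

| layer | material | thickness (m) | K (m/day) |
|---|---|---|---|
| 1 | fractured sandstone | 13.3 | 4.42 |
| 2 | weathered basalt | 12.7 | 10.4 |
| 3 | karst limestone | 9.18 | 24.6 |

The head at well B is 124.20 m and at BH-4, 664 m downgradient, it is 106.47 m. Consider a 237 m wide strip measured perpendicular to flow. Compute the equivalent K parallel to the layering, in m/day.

Flow is parallel to layering, so each bed carries its own Darcy discharge and the transmissivities add.
Σ(K_i·b_i) = 4.42×13.3 + 10.4×12.7 + 24.6×9.18 = 416.7 m²/day.
Total thickness b = 35.18 m, so K_eq = Σ(K_i·b_i)/b = 11.84 m/day.

11.8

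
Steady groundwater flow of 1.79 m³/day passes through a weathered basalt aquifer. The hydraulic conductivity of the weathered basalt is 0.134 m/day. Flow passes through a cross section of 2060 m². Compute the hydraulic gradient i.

From Q = K·A·i, i = Q / (K·A) = 1.79 / (0.1340 × 2060) = 0.006485.

0.00648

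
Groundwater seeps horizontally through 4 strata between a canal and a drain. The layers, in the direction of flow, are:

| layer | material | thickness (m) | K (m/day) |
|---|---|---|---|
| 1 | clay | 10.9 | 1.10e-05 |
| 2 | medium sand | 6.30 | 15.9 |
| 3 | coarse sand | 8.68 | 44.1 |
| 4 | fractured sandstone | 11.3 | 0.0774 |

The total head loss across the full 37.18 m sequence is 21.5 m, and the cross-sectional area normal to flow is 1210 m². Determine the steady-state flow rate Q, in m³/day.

Flow is perpendicular to layering, so the layers act in series and the equivalent K is the thickness-weighted harmonic mean.
Total thickness L = 10.9 + 6.30 + 8.68 + 11.3 = 37.18 m.
Σ(b_i/K_i) = 10.9/1.10e-05 + 6.30/15.9 + 8.68/44.1 + 11.3/0.0774 = 9.911e+05 d.
K_eq = L / Σ(b_i/K_i) = 37.18 / 9.911e+05 = 3.752e-05 m/day.
Q = K_eq · A · (Δh/L) = 3.752e-05 × 1210 × (21.5/37.18) = 0.02625 m³/day.

0.0262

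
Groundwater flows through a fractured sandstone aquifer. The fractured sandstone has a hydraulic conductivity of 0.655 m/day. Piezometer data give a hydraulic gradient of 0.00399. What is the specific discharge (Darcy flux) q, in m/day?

0.00261

Hydraulic gradient i = 0.00399.
Specific discharge q = K · i = 0.6550 × 0.003990 = 0.002613 m/day.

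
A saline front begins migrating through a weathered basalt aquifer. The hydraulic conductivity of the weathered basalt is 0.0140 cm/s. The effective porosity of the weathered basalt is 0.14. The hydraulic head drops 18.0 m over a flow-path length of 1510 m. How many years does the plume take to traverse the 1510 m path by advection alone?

4.01

Convert K: 0.0140 cm/s × 864 = 12.10 m/day.
Hydraulic gradient i = Δh / L = 18.0 / 1510 = 0.01192.
Darcy flux q = K · i = 12.10 × 0.01192 = 0.1442 m/day.
Seepage velocity v = q / n_e = 0.1442 / 0.14 = 1.030 m/day.
Travel time t = L / v = 1510 / 1.030 = 1466 days = 4.014 years.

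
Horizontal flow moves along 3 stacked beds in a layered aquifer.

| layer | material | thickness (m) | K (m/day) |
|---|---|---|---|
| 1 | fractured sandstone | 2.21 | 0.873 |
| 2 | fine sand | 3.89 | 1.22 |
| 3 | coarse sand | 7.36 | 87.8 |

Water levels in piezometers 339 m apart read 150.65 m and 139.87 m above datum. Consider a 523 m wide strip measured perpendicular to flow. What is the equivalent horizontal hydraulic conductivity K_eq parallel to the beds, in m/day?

Flow is parallel to layering, so each bed carries its own Darcy discharge and the transmissivities add.
Σ(K_i·b_i) = 0.873×2.21 + 1.22×3.89 + 87.8×7.36 = 652.9 m²/day.
Total thickness b = 13.46 m, so K_eq = Σ(K_i·b_i)/b = 48.51 m/day.

48.5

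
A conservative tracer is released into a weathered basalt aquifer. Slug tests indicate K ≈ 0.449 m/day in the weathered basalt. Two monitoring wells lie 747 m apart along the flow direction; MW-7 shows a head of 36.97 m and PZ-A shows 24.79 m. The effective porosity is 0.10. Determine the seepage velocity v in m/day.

Hydraulic gradient i = (36.97 − 24.79) / 747 = 12.18 / 747 = 0.01631.
Darcy flux q = K · i = 0.4490 × 0.01631 = 0.007321 m/day.
Seepage velocity v = q / n_e = 0.007321 / 0.10 = 0.07321 m/day.

0.0732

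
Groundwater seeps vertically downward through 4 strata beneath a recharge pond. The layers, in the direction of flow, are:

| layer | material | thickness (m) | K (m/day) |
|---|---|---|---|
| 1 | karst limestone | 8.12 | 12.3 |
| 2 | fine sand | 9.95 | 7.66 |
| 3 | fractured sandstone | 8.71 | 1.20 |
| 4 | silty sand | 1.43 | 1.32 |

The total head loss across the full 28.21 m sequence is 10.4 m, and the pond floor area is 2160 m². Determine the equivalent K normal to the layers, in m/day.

2.74

Flow is perpendicular to layering, so the layers act in series and the equivalent K is the thickness-weighted harmonic mean.
Total thickness L = 8.12 + 9.95 + 8.71 + 1.43 = 28.21 m.
Σ(b_i/K_i) = 8.12/12.3 + 9.95/7.66 + 8.71/1.20 + 1.43/1.32 = 10.30 d.
K_eq = L / Σ(b_i/K_i) = 28.21 / 10.30 = 2.739 m/day.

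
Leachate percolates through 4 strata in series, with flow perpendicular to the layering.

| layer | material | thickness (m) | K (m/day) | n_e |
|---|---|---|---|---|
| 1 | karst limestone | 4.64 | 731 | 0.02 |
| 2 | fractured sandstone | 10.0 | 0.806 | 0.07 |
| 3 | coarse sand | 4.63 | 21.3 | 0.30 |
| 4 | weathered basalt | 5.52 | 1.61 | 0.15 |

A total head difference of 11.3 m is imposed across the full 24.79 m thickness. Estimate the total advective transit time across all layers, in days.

4.28

With flow normal to the layers, continuity requires the same specific discharge q through every layer.
Σ(b_i/K_i) = 4.64/731 + 10.0/0.806 + 4.63/21.3 + 5.52/1.61 = 16.06 d.
q = Δh / Σ(b_i/K_i) = 11.3 / 16.06 = 0.7036 m/day.
In each layer the seepage velocity is v_i = q/n_i, so the layer transit time is t_i = b_i·n_i / q:
  layer 1 (karst limestone): t_1 = 4.64 × 0.02 / 0.7036 = 0.1319 d
  layer 2 (fractured sandstone): t_2 = 10.0 × 0.07 / 0.7036 = 0.9948 d
  layer 3 (coarse sand): t_3 = 4.63 × 0.30 / 0.7036 = 1.974 d
  layer 4 (weathered basalt): t_4 = 5.52 × 0.15 / 0.7036 = 1.177 d
Total t = Σ t_i = 4.277 days.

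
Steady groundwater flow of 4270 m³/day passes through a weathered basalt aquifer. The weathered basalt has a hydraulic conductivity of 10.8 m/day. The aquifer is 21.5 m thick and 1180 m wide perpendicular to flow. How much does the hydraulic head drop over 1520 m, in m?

23.7

Cross-sectional area A = 1180 × 21.5 = 25370 m².
From Q = K·A·i, i = Q / (K·A) = 4270 / (10.80 × 25370) = 0.01558.
Head loss Δh = i · L = 0.01558 × 1520 = 23.69 m.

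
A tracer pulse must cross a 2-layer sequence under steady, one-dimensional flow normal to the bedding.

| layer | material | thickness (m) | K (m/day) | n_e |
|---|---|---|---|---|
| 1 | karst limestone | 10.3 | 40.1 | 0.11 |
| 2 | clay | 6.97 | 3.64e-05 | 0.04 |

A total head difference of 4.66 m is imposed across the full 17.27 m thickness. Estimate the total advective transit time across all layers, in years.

With flow normal to the layers, continuity requires the same specific discharge q through every layer.
Σ(b_i/K_i) = 10.3/40.1 + 6.97/3.64e-05 = 1.915e+05 d.
q = Δh / Σ(b_i/K_i) = 4.66 / 1.915e+05 = 2.434e-05 m/day.
In each layer the seepage velocity is v_i = q/n_i, so the layer transit time is t_i = b_i·n_i / q:
  layer 1 (karst limestone): t_1 = 10.3 × 0.11 / 2.434e-05 = 46556 d
  layer 2 (clay): t_2 = 6.97 × 0.04 / 2.434e-05 = 11456 d
Total t = Σ t_i = 58012 days = 158.8 years.

159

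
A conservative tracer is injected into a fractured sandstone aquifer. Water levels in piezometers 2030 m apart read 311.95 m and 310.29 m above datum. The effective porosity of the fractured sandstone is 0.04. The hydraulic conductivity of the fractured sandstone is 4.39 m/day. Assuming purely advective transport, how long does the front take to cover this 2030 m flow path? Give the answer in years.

Hydraulic gradient i = (311.95 − 310.29) / 2030 = 1.66 / 2030 = 0.0008177.
Darcy flux q = K · i = 4.390 × 0.0008177 = 0.003590 m/day.
Seepage velocity v = q / n_e = 0.003590 / 0.04 = 0.08975 m/day.
Travel time t = L / v = 2030 / 0.08975 = 22619 days = 61.93 years.

61.9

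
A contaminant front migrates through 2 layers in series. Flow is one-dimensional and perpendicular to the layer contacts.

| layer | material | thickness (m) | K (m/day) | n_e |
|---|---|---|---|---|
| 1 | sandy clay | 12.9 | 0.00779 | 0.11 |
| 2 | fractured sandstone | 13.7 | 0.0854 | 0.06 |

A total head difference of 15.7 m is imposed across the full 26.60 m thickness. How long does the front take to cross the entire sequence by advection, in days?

259

With flow normal to the layers, continuity requires the same specific discharge q through every layer.
Σ(b_i/K_i) = 12.9/0.00779 + 13.7/0.0854 = 1816 d.
q = Δh / Σ(b_i/K_i) = 15.7 / 1816 = 0.008644 m/day.
In each layer the seepage velocity is v_i = q/n_i, so the layer transit time is t_i = b_i·n_i / q:
  layer 1 (sandy clay): t_1 = 12.9 × 0.11 / 0.008644 = 164.2 d
  layer 2 (fractured sandstone): t_2 = 13.7 × 0.06 / 0.008644 = 95.10 d
Total t = Σ t_i = 259.3 days.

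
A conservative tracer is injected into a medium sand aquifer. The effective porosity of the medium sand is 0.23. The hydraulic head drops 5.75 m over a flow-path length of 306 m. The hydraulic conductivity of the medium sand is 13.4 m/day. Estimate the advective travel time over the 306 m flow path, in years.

Hydraulic gradient i = Δh / L = 5.75 / 306 = 0.01879.
Darcy flux q = K · i = 13.40 × 0.01879 = 0.2518 m/day.
Seepage velocity v = q / n_e = 0.2518 / 0.23 = 1.095 m/day.
Travel time t = L / v = 306 / 1.095 = 279.5 days = 0.7653 years.

0.765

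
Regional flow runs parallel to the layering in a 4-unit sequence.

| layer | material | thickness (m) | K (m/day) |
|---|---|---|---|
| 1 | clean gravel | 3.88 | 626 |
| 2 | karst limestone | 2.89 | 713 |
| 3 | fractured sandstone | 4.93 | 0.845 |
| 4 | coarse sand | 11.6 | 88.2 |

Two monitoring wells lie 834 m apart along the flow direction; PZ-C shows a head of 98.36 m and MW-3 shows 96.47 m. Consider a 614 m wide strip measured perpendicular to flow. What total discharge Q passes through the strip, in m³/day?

Flow is parallel to layering, so each bed carries its own Darcy discharge and the transmissivities add.
Σ(K_i·b_i) = 626×3.88 + 713×2.89 + 0.845×4.93 + 88.2×11.6 = 5517 m²/day.
Hydraulic gradient i = (98.36 − 96.47) / 834 = 1.89 / 834 = 0.002266.
Q = Σ(K_i·b_i) · W · i = 5517 × 614 × 0.002266 = 7676 m³/day.

7680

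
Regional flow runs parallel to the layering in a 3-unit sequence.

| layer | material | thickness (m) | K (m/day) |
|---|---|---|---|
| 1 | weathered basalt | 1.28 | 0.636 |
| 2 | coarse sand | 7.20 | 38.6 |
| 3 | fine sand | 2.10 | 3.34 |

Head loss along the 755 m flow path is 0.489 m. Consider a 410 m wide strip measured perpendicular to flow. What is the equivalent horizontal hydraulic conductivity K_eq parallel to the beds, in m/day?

27.0

Flow is parallel to layering, so each bed carries its own Darcy discharge and the transmissivities add.
Σ(K_i·b_i) = 0.636×1.28 + 38.6×7.20 + 3.34×2.10 = 285.7 m²/day.
Total thickness b = 10.58 m, so K_eq = Σ(K_i·b_i)/b = 27.01 m/day.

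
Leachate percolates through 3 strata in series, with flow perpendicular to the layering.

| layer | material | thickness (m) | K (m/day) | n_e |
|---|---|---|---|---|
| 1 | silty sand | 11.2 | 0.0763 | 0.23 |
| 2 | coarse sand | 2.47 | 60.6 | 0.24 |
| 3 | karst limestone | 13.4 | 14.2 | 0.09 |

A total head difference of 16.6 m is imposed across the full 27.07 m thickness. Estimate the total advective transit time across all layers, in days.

With flow normal to the layers, continuity requires the same specific discharge q through every layer.
Σ(b_i/K_i) = 11.2/0.0763 + 2.47/60.6 + 13.4/14.2 = 147.8 d.
q = Δh / Σ(b_i/K_i) = 16.6 / 147.8 = 0.1123 m/day.
In each layer the seepage velocity is v_i = q/n_i, so the layer transit time is t_i = b_i·n_i / q:
  layer 1 (silty sand): t_1 = 11.2 × 0.23 / 0.1123 = 22.93 d
  layer 2 (coarse sand): t_2 = 2.47 × 0.24 / 0.1123 = 5.277 d
  layer 3 (karst limestone): t_3 = 13.4 × 0.09 / 0.1123 = 10.74 d
Total t = Σ t_i = 38.94 days.

38.9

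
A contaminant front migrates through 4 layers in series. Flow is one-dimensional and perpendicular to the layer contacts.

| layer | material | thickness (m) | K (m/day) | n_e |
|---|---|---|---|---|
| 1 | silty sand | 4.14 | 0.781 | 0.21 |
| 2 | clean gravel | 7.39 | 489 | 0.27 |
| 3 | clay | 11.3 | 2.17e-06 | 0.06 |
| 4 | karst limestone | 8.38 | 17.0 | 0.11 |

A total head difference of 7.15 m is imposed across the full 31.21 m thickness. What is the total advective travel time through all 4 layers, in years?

With flow normal to the layers, continuity requires the same specific discharge q through every layer.
Σ(b_i/K_i) = 4.14/0.781 + 7.39/489 + 11.3/2.17e-06 + 8.38/17.0 = 5.207e+06 d.
q = Δh / Σ(b_i/K_i) = 7.15 / 5.207e+06 = 1.373e-06 m/day.
In each layer the seepage velocity is v_i = q/n_i, so the layer transit time is t_i = b_i·n_i / q:
  layer 1 (silty sand): t_1 = 4.14 × 0.21 / 1.373e-06 = 6.332e+05 d
  layer 2 (clean gravel): t_2 = 7.39 × 0.27 / 1.373e-06 = 1.453e+06 d
  layer 3 (clay): t_3 = 11.3 × 0.06 / 1.373e-06 = 4.938e+05 d
  layer 4 (karst limestone): t_4 = 8.38 × 0.11 / 1.373e-06 = 6.714e+05 d
Total t = Σ t_i = 3.252e+06 days = 8902 years.

8900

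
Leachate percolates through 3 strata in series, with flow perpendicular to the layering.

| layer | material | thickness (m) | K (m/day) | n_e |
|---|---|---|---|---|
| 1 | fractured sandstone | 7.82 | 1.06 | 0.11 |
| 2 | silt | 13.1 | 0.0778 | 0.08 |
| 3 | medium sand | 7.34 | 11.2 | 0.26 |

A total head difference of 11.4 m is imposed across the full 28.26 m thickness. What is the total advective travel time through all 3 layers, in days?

59.1

With flow normal to the layers, continuity requires the same specific discharge q through every layer.
Σ(b_i/K_i) = 7.82/1.06 + 13.1/0.0778 + 7.34/11.2 = 176.4 d.
q = Δh / Σ(b_i/K_i) = 11.4 / 176.4 = 0.06462 m/day.
In each layer the seepage velocity is v_i = q/n_i, so the layer transit time is t_i = b_i·n_i / q:
  layer 1 (fractured sandstone): t_1 = 7.82 × 0.11 / 0.06462 = 13.31 d
  layer 2 (silt): t_2 = 13.1 × 0.08 / 0.06462 = 16.22 d
  layer 3 (medium sand): t_3 = 7.34 × 0.26 / 0.06462 = 29.53 d
Total t = Σ t_i = 59.06 days.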